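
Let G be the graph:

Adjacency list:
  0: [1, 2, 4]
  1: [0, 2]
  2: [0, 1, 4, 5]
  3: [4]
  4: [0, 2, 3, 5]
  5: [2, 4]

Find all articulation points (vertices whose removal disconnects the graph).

An articulation point is a vertex whose removal disconnects the graph.
Articulation points: [4]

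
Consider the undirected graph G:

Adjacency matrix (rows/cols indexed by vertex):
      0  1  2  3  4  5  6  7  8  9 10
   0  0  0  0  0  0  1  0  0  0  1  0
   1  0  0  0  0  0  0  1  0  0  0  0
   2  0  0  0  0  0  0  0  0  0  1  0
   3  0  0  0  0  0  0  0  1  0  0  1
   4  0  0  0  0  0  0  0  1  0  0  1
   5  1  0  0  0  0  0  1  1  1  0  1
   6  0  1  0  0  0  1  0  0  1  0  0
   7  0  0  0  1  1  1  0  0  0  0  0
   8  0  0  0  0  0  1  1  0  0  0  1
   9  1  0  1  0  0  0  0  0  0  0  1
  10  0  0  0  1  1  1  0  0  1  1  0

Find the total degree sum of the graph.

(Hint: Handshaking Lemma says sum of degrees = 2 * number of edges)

Count edges: 15 edges.
By Handshaking Lemma: sum of degrees = 2 * 15 = 30.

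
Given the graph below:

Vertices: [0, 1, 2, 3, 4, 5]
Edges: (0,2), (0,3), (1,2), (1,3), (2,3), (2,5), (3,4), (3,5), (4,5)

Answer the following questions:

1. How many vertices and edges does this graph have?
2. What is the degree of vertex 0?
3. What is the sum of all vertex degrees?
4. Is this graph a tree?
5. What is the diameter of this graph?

Count: 6 vertices, 9 edges.
Vertex 0 has neighbors [2, 3], degree = 2.
Handshaking lemma: 2 * 9 = 18.
A tree on 6 vertices has 5 edges. This graph has 9 edges (4 extra). Not a tree.
Diameter (longest shortest path) = 2.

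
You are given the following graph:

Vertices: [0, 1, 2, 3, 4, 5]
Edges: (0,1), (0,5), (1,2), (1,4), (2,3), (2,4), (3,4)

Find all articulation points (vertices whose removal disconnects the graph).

An articulation point is a vertex whose removal disconnects the graph.
Articulation points: [0, 1]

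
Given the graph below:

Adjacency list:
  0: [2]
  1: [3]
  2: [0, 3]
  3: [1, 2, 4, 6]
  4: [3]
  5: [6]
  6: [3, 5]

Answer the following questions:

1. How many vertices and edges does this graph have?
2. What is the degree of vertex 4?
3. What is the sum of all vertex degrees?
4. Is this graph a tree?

Count: 7 vertices, 6 edges.
Vertex 4 has neighbors [3], degree = 1.
Handshaking lemma: 2 * 6 = 12.
A graph is a tree iff it is connected and has exactly n-1 edges. This graph is connected (all 7 vertices in one component) and has 7-1 = 6 edges. It is a tree.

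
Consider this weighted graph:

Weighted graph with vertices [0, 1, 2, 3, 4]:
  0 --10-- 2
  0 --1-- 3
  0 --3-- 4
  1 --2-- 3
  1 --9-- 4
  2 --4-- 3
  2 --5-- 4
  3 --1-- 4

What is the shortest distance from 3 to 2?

Using Dijkstra's algorithm from vertex 3:
Shortest path: 3 -> 2
Total weight: 4 = 4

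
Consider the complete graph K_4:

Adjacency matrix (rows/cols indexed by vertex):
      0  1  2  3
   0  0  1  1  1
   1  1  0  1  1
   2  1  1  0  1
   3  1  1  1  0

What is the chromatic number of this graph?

In K_4, every vertex is adjacent to every other vertex.
Each vertex needs a unique color.
Chromatic number = 4.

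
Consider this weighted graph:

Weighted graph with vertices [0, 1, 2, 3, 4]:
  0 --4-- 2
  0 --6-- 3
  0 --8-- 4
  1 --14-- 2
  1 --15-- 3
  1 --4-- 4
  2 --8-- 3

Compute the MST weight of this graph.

Applying Kruskal's algorithm (sort edges by weight, add if no cycle):
  Add (0,2) w=4
  Add (1,4) w=4
  Add (0,3) w=6
  Add (0,4) w=8
  Skip (2,3) w=8 (creates cycle)
  Skip (1,2) w=14 (creates cycle)
  Skip (1,3) w=15 (creates cycle)
MST weight = 22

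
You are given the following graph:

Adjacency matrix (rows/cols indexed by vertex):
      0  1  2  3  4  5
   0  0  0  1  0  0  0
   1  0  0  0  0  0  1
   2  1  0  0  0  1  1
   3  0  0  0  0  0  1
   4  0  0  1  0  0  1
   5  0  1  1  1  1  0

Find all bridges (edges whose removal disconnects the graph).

A bridge is an edge whose removal increases the number of connected components.
Bridges found: (0,2), (1,5), (3,5)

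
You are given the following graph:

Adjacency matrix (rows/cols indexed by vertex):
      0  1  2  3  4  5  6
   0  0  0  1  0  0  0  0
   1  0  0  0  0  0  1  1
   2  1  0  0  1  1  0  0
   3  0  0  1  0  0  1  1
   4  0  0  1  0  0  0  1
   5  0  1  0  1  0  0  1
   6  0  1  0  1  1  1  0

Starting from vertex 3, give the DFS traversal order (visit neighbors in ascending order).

DFS from vertex 3 (neighbors processed in ascending order):
Visit order: 3, 2, 0, 4, 6, 1, 5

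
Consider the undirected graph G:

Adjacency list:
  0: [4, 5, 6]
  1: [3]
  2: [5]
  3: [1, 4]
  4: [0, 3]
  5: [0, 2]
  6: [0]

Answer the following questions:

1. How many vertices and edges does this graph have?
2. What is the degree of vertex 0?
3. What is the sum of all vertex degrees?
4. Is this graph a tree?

Count: 7 vertices, 6 edges.
Vertex 0 has neighbors [4, 5, 6], degree = 3.
Handshaking lemma: 2 * 6 = 12.
A graph is a tree iff it is connected and has exactly n-1 edges. This graph is connected (all 7 vertices in one component) and has 7-1 = 6 edges. It is a tree.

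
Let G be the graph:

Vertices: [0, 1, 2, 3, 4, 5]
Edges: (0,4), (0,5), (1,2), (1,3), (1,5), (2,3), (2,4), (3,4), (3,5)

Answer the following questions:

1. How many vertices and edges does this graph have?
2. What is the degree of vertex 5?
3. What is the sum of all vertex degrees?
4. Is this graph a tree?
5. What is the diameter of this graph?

Count: 6 vertices, 9 edges.
Vertex 5 has neighbors [0, 1, 3], degree = 3.
Handshaking lemma: 2 * 9 = 18.
A tree on 6 vertices has 5 edges. This graph has 9 edges (4 extra). Not a tree.
Diameter (longest shortest path) = 2.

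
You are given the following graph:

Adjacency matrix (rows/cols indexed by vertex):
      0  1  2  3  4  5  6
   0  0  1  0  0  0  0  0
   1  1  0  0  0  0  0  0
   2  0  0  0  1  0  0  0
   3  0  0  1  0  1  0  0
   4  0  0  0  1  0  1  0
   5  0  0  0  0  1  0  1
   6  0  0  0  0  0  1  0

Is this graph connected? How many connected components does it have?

Checking connectivity: the graph has 2 connected component(s).
Components: [[0, 1], [2, 3, 4, 5, 6]]. The graph is NOT connected.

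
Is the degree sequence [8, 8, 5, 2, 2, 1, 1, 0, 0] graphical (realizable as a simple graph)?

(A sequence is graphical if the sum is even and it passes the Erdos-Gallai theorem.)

Sum of degrees = 27. Sum is odd, so the sequence is NOT graphical.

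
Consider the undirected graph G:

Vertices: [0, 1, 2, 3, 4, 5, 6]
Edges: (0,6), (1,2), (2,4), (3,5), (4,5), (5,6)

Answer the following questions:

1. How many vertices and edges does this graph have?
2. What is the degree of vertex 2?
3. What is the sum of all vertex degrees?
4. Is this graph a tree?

Count: 7 vertices, 6 edges.
Vertex 2 has neighbors [1, 4], degree = 2.
Handshaking lemma: 2 * 6 = 12.
A graph is a tree iff it is connected and has exactly n-1 edges. This graph is connected (all 7 vertices in one component) and has 7-1 = 6 edges. It is a tree.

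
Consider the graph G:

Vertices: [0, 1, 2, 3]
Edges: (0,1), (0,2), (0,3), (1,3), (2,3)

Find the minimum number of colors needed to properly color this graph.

The graph has a maximum clique of size 3 (lower bound on chromatic number).
A valid 3-coloring: {0: 0, 1: 2, 2: 2, 3: 1}.
Chromatic number = 3.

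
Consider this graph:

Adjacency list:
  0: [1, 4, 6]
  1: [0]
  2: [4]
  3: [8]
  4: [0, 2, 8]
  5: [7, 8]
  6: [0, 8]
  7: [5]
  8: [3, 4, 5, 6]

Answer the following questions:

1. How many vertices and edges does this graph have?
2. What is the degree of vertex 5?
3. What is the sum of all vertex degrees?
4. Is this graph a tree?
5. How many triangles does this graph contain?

Count: 9 vertices, 9 edges.
Vertex 5 has neighbors [7, 8], degree = 2.
Handshaking lemma: 2 * 9 = 18.
A tree on 9 vertices has 8 edges. This graph has 9 edges (1 extra). Not a tree.
Number of triangles = 0.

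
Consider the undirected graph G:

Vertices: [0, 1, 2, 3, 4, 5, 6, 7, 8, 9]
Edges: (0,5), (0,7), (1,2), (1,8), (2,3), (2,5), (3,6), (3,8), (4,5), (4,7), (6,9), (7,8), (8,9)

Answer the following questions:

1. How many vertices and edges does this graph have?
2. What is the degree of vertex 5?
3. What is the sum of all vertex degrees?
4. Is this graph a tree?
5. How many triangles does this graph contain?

Count: 10 vertices, 13 edges.
Vertex 5 has neighbors [0, 2, 4], degree = 3.
Handshaking lemma: 2 * 13 = 26.
A tree on 10 vertices has 9 edges. This graph has 13 edges (4 extra). Not a tree.
Number of triangles = 0.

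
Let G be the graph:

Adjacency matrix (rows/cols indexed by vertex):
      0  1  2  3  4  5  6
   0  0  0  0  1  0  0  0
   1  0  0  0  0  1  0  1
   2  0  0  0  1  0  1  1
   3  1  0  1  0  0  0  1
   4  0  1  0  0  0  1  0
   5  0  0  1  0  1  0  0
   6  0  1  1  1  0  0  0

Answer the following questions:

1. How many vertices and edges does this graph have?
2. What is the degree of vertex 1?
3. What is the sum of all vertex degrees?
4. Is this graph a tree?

Count: 7 vertices, 8 edges.
Vertex 1 has neighbors [4, 6], degree = 2.
Handshaking lemma: 2 * 8 = 16.
A tree on 7 vertices has 6 edges. This graph has 8 edges (2 extra). Not a tree.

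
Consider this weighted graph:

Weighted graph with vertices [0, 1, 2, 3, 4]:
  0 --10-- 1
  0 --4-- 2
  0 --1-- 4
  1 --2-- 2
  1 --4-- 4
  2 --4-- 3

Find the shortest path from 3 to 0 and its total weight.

Using Dijkstra's algorithm from vertex 3:
Shortest path: 3 -> 2 -> 0
Total weight: 4 + 4 = 8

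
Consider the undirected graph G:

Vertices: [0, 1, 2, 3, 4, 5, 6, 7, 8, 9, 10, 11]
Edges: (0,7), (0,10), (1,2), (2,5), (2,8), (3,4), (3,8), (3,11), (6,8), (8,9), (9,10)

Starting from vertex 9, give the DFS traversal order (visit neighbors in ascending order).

DFS from vertex 9 (neighbors processed in ascending order):
Visit order: 9, 8, 2, 1, 5, 3, 4, 11, 6, 10, 0, 7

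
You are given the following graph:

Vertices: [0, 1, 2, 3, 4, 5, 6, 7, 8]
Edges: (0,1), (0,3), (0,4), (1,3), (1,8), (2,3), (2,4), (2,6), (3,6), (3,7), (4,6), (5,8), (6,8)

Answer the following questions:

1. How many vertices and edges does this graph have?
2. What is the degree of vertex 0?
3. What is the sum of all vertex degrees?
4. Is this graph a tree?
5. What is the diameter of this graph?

Count: 9 vertices, 13 edges.
Vertex 0 has neighbors [1, 3, 4], degree = 3.
Handshaking lemma: 2 * 13 = 26.
A tree on 9 vertices has 8 edges. This graph has 13 edges (5 extra). Not a tree.
Diameter (longest shortest path) = 4.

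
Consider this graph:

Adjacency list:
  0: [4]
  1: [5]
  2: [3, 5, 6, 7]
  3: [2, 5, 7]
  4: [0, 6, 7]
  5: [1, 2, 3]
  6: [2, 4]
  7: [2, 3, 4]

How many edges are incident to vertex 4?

Vertex 4 has neighbors [0, 6, 7], so deg(4) = 3.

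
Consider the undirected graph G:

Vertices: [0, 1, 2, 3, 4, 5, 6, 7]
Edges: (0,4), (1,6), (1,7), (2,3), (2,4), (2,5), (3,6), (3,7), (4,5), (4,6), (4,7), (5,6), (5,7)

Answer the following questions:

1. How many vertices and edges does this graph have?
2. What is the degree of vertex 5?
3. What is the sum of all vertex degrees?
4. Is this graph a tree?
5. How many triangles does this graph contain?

Count: 8 vertices, 13 edges.
Vertex 5 has neighbors [2, 4, 6, 7], degree = 4.
Handshaking lemma: 2 * 13 = 26.
A tree on 8 vertices has 7 edges. This graph has 13 edges (6 extra). Not a tree.
Number of triangles = 3.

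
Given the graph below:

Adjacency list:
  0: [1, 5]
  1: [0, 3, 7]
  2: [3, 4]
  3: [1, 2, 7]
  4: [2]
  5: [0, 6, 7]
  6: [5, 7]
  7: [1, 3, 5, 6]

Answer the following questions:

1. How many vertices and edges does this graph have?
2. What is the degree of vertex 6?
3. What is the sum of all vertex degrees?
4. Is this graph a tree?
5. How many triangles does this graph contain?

Count: 8 vertices, 10 edges.
Vertex 6 has neighbors [5, 7], degree = 2.
Handshaking lemma: 2 * 10 = 20.
A tree on 8 vertices has 7 edges. This graph has 10 edges (3 extra). Not a tree.
Number of triangles = 2.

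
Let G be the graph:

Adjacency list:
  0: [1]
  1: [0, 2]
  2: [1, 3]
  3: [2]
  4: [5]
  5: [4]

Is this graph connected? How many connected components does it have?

Checking connectivity: the graph has 2 connected component(s).
Components: [[0, 1, 2, 3], [4, 5]]. The graph is NOT connected.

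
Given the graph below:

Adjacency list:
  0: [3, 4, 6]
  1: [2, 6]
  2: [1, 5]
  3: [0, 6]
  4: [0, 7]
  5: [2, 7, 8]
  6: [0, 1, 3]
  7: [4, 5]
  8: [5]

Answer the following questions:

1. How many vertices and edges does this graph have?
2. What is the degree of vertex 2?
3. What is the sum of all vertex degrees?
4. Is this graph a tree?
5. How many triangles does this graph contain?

Count: 9 vertices, 10 edges.
Vertex 2 has neighbors [1, 5], degree = 2.
Handshaking lemma: 2 * 10 = 20.
A tree on 9 vertices has 8 edges. This graph has 10 edges (2 extra). Not a tree.
Number of triangles = 1.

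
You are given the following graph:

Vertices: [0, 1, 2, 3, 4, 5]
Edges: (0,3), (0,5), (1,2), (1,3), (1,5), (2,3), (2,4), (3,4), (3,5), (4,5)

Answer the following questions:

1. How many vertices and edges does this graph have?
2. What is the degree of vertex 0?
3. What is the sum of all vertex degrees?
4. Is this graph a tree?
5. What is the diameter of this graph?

Count: 6 vertices, 10 edges.
Vertex 0 has neighbors [3, 5], degree = 2.
Handshaking lemma: 2 * 10 = 20.
A tree on 6 vertices has 5 edges. This graph has 10 edges (5 extra). Not a tree.
Diameter (longest shortest path) = 2.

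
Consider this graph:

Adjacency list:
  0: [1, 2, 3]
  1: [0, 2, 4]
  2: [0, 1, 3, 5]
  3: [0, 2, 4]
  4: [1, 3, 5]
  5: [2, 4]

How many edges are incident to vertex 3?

Vertex 3 has neighbors [0, 2, 4], so deg(3) = 3.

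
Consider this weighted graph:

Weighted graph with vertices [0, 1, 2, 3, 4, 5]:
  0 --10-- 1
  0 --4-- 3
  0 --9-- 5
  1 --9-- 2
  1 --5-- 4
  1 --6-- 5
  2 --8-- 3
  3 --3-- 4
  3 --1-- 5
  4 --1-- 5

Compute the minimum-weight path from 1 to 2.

Using Dijkstra's algorithm from vertex 1:
Shortest path: 1 -> 2
Total weight: 9 = 9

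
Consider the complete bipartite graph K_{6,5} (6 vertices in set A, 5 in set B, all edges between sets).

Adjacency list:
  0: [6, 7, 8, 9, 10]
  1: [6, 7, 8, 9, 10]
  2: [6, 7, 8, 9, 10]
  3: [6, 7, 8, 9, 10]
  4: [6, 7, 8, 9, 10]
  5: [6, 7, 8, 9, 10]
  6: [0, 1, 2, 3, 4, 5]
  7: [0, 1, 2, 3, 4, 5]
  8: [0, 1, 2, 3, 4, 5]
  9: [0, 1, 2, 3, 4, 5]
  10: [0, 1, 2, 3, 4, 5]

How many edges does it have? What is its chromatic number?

K_{6,5} has 6 * 5 = 30 edges.
Bipartite graphs have chromatic number 2 (color each partition differently).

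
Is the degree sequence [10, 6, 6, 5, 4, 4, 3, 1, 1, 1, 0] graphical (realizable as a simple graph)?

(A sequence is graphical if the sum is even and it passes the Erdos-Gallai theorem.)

Sum of degrees = 41. Sum is odd, so the sequence is NOT graphical.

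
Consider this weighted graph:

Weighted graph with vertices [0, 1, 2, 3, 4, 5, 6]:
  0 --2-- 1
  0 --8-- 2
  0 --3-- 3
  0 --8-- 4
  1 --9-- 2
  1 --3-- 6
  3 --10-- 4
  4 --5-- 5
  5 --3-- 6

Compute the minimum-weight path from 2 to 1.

Using Dijkstra's algorithm from vertex 2:
Shortest path: 2 -> 1
Total weight: 9 = 9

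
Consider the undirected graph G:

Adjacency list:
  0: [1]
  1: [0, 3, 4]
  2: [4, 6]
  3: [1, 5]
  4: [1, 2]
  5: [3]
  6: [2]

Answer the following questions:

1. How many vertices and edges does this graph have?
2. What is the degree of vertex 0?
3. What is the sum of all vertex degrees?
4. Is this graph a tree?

Count: 7 vertices, 6 edges.
Vertex 0 has neighbors [1], degree = 1.
Handshaking lemma: 2 * 6 = 12.
A graph is a tree iff it is connected and has exactly n-1 edges. This graph is connected (all 7 vertices in one component) and has 7-1 = 6 edges. It is a tree.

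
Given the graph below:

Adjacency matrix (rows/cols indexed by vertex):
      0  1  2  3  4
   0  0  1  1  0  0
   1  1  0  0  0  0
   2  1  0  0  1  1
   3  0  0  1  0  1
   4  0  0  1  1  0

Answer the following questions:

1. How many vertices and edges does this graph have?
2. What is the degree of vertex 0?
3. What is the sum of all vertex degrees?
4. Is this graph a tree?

Count: 5 vertices, 5 edges.
Vertex 0 has neighbors [1, 2], degree = 2.
Handshaking lemma: 2 * 5 = 10.
A tree on 5 vertices has 4 edges. This graph has 5 edges (1 extra). Not a tree.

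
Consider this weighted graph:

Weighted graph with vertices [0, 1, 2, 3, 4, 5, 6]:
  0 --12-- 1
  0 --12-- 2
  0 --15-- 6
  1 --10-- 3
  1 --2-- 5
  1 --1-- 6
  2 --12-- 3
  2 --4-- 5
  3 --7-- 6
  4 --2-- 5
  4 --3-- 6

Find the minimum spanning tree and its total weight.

Applying Kruskal's algorithm (sort edges by weight, add if no cycle):
  Add (1,6) w=1
  Add (1,5) w=2
  Add (4,5) w=2
  Skip (4,6) w=3 (creates cycle)
  Add (2,5) w=4
  Add (3,6) w=7
  Skip (1,3) w=10 (creates cycle)
  Add (0,1) w=12
  Skip (0,2) w=12 (creates cycle)
  Skip (2,3) w=12 (creates cycle)
  Skip (0,6) w=15 (creates cycle)
MST weight = 28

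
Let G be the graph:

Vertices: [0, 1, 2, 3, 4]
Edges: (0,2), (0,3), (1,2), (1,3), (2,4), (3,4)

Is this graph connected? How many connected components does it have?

Checking connectivity: the graph has 1 connected component(s).
All vertices are reachable from each other. The graph IS connected.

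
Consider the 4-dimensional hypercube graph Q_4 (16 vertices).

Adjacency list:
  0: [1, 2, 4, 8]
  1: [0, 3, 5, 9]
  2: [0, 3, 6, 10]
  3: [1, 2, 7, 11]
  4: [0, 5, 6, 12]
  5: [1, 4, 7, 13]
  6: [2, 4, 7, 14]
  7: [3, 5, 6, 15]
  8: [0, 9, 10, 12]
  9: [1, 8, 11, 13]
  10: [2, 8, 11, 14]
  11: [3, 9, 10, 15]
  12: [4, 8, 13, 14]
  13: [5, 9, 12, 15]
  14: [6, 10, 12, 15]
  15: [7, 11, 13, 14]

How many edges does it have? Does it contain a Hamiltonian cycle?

Q_4 has 16 * 4 / 2 = 32 edges.
Q_4 (d >= 2) always has a Hamiltonian cycle: a 4-bit cyclic Gray code visits every vertex exactly once and returns to the start.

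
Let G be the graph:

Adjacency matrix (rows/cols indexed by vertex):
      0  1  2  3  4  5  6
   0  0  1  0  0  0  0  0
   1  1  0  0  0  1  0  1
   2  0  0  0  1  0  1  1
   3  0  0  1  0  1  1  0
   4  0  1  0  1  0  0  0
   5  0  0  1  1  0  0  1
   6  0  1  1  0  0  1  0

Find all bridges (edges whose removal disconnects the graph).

A bridge is an edge whose removal increases the number of connected components.
Bridges found: (0,1)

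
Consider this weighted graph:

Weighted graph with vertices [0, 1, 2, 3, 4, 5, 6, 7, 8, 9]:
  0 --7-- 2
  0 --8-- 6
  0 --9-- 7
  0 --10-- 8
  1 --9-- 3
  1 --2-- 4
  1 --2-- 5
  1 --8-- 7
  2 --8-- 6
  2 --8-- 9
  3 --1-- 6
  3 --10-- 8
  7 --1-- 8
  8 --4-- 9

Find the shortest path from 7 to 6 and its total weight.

Using Dijkstra's algorithm from vertex 7:
Shortest path: 7 -> 8 -> 3 -> 6
Total weight: 1 + 10 + 1 = 12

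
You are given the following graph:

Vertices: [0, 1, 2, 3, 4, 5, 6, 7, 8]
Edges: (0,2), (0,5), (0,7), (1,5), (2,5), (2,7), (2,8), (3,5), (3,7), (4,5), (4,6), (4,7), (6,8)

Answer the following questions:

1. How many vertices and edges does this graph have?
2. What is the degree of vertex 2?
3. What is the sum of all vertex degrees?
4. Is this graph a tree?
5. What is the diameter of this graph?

Count: 9 vertices, 13 edges.
Vertex 2 has neighbors [0, 5, 7, 8], degree = 4.
Handshaking lemma: 2 * 13 = 26.
A tree on 9 vertices has 8 edges. This graph has 13 edges (5 extra). Not a tree.
Diameter (longest shortest path) = 3.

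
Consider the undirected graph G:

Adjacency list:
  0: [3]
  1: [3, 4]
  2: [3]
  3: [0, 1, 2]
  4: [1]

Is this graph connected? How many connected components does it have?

Checking connectivity: the graph has 1 connected component(s).
All vertices are reachable from each other. The graph IS connected.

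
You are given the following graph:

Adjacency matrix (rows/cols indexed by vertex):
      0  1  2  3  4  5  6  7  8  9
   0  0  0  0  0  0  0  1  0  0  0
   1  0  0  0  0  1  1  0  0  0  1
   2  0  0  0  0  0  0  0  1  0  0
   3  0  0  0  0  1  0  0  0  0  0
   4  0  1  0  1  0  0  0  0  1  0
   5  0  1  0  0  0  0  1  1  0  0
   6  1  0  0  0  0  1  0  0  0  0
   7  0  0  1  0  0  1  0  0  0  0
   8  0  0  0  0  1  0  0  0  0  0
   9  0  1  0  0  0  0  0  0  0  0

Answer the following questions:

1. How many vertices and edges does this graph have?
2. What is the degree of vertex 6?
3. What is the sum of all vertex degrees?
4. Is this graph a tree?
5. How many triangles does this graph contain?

Count: 10 vertices, 9 edges.
Vertex 6 has neighbors [0, 5], degree = 2.
Handshaking lemma: 2 * 9 = 18.
A graph is a tree iff it is connected and has exactly n-1 edges. This graph is connected (all 10 vertices in one component) and has 10-1 = 9 edges. It is a tree.
Number of triangles = 0.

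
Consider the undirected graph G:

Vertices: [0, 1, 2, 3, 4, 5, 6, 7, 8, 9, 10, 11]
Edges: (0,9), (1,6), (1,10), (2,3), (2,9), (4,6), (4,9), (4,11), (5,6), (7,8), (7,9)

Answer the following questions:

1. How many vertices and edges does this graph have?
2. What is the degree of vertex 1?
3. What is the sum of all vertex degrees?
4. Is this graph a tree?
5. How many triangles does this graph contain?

Count: 12 vertices, 11 edges.
Vertex 1 has neighbors [6, 10], degree = 2.
Handshaking lemma: 2 * 11 = 22.
A graph is a tree iff it is connected and has exactly n-1 edges. This graph is connected (all 12 vertices in one component) and has 12-1 = 11 edges. It is a tree.
Number of triangles = 0.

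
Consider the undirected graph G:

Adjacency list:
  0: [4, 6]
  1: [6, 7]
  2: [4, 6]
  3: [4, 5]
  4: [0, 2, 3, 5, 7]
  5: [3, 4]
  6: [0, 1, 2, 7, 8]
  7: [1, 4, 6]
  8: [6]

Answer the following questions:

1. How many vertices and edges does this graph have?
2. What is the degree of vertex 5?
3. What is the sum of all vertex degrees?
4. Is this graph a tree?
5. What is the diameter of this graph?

Count: 9 vertices, 12 edges.
Vertex 5 has neighbors [3, 4], degree = 2.
Handshaking lemma: 2 * 12 = 24.
A tree on 9 vertices has 8 edges. This graph has 12 edges (4 extra). Not a tree.
Diameter (longest shortest path) = 4.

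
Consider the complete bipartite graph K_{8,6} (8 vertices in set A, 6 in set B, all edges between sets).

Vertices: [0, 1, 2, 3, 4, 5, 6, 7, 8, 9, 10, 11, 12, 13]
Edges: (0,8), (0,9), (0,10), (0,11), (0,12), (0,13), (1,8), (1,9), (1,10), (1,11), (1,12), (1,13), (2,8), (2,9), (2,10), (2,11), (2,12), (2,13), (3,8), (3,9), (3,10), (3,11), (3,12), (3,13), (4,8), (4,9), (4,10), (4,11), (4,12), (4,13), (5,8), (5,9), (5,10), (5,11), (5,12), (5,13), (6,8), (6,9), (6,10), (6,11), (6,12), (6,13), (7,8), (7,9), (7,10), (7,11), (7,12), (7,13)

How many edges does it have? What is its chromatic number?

K_{8,6} has 8 * 6 = 48 edges.
Bipartite graphs have chromatic number 2 (color each partition differently).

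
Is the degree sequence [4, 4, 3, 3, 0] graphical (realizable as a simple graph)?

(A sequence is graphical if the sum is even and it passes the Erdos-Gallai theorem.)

Sum of degrees = 14. Sum is even but fails Erdos-Gallai. The sequence is NOT graphical.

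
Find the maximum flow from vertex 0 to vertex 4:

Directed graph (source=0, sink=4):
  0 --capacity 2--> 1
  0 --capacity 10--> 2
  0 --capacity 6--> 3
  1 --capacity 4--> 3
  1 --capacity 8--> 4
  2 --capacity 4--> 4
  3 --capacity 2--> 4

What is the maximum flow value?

Computing max flow:
  Flow on (0->1): 2/2
  Flow on (0->2): 4/10
  Flow on (0->3): 2/6
  Flow on (1->4): 2/8
  Flow on (2->4): 4/4
  Flow on (3->4): 2/2
Maximum flow = 8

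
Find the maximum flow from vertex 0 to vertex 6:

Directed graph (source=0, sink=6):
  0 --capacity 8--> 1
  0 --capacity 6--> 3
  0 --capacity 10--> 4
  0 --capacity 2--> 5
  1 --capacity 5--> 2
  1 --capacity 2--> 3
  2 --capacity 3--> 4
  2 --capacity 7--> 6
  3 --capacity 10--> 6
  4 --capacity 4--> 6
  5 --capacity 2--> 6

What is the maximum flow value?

Computing max flow:
  Flow on (0->1): 7/8
  Flow on (0->3): 6/6
  Flow on (0->4): 4/10
  Flow on (0->5): 2/2
  Flow on (1->2): 5/5
  Flow on (1->3): 2/2
  Flow on (2->6): 5/7
  Flow on (3->6): 8/10
  Flow on (4->6): 4/4
  Flow on (5->6): 2/2
Maximum flow = 19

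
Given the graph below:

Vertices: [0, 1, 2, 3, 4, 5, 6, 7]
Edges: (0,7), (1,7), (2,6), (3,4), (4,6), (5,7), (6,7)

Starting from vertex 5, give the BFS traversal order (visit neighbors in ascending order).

BFS from vertex 5 (neighbors processed in ascending order):
Visit order: 5, 7, 0, 1, 6, 2, 4, 3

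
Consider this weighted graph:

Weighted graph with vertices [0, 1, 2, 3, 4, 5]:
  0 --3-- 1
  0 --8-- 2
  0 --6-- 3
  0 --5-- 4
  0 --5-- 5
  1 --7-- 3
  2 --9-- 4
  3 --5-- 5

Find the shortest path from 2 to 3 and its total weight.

Using Dijkstra's algorithm from vertex 2:
Shortest path: 2 -> 0 -> 3
Total weight: 8 + 6 = 14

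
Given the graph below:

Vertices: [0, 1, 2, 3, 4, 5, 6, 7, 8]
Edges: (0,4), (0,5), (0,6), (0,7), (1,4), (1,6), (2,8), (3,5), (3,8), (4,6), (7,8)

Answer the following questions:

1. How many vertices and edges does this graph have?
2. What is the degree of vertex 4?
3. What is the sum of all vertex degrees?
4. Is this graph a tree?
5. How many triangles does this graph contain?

Count: 9 vertices, 11 edges.
Vertex 4 has neighbors [0, 1, 6], degree = 3.
Handshaking lemma: 2 * 11 = 22.
A tree on 9 vertices has 8 edges. This graph has 11 edges (3 extra). Not a tree.
Number of triangles = 2.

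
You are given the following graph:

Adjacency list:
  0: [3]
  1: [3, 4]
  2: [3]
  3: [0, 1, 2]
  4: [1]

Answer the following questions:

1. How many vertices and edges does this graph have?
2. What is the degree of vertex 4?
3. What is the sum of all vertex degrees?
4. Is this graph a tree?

Count: 5 vertices, 4 edges.
Vertex 4 has neighbors [1], degree = 1.
Handshaking lemma: 2 * 4 = 8.
A graph is a tree iff it is connected and has exactly n-1 edges. This graph is connected (all 5 vertices in one component) and has 5-1 = 4 edges. It is a tree.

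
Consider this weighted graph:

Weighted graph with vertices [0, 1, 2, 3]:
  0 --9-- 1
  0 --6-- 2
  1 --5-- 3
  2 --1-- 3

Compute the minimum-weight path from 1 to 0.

Using Dijkstra's algorithm from vertex 1:
Shortest path: 1 -> 0
Total weight: 9 = 9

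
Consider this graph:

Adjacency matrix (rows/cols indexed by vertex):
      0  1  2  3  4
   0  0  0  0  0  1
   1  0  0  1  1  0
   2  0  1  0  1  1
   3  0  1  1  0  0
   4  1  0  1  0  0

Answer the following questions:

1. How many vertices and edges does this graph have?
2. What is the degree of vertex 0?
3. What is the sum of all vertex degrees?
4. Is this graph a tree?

Count: 5 vertices, 5 edges.
Vertex 0 has neighbors [4], degree = 1.
Handshaking lemma: 2 * 5 = 10.
A tree on 5 vertices has 4 edges. This graph has 5 edges (1 extra). Not a tree.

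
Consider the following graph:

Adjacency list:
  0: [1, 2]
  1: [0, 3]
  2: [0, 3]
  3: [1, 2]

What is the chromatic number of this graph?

The graph has a maximum clique of size 2 (lower bound on chromatic number).
A valid 2-coloring: {0: 0, 1: 1, 2: 1, 3: 0}.
Chromatic number = 2.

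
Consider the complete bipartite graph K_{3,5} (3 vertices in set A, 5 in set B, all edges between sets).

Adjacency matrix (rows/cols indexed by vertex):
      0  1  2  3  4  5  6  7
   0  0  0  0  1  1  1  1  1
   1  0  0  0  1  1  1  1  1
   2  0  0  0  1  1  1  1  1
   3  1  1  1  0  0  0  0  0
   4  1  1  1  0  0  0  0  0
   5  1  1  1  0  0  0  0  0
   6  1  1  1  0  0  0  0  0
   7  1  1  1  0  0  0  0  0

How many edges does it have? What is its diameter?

K_{3,5} has 3 * 5 = 15 edges.
Any vertex reaches any opposite-side vertex in 1 step; same-side vertices reach in 2 steps via any opposite-side vertex.
Diameter = 2.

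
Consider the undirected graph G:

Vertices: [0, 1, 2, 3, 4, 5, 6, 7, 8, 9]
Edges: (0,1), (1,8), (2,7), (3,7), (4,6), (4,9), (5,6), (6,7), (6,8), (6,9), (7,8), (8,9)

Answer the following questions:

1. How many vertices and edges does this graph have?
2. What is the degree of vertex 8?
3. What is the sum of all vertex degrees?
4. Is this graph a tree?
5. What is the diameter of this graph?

Count: 10 vertices, 12 edges.
Vertex 8 has neighbors [1, 6, 7, 9], degree = 4.
Handshaking lemma: 2 * 12 = 24.
A tree on 10 vertices has 9 edges. This graph has 12 edges (3 extra). Not a tree.
Diameter (longest shortest path) = 4.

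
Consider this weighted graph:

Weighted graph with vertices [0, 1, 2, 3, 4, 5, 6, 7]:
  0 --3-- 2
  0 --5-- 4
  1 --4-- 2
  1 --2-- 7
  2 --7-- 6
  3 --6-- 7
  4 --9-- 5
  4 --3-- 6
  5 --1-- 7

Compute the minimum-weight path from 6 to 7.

Using Dijkstra's algorithm from vertex 6:
Shortest path: 6 -> 4 -> 5 -> 7
Total weight: 3 + 9 + 1 = 13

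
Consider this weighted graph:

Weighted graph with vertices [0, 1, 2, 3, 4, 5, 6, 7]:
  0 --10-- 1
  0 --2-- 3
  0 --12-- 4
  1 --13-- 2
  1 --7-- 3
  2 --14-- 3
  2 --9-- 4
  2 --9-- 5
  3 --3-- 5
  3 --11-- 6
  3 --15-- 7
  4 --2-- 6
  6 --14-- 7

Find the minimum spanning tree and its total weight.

Applying Kruskal's algorithm (sort edges by weight, add if no cycle):
  Add (0,3) w=2
  Add (4,6) w=2
  Add (3,5) w=3
  Add (1,3) w=7
  Add (2,5) w=9
  Add (2,4) w=9
  Skip (0,1) w=10 (creates cycle)
  Skip (3,6) w=11 (creates cycle)
  Skip (0,4) w=12 (creates cycle)
  Skip (1,2) w=13 (creates cycle)
  Skip (2,3) w=14 (creates cycle)
  Add (6,7) w=14
  Skip (3,7) w=15 (creates cycle)
MST weight = 46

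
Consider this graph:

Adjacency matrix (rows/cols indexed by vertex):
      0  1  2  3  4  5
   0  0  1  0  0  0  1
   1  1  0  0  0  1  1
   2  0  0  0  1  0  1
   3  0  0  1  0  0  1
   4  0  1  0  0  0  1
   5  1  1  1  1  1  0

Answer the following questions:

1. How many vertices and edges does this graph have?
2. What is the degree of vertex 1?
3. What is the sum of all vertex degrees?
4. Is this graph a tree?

Count: 6 vertices, 8 edges.
Vertex 1 has neighbors [0, 4, 5], degree = 3.
Handshaking lemma: 2 * 8 = 16.
A tree on 6 vertices has 5 edges. This graph has 8 edges (3 extra). Not a tree.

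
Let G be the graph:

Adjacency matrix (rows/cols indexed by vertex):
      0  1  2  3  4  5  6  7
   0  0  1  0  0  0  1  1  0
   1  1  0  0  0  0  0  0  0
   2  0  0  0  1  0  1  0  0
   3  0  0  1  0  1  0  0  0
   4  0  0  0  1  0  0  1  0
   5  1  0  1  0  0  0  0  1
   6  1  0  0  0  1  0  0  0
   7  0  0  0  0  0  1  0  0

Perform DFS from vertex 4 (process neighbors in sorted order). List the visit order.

DFS from vertex 4 (neighbors processed in ascending order):
Visit order: 4, 3, 2, 5, 0, 1, 6, 7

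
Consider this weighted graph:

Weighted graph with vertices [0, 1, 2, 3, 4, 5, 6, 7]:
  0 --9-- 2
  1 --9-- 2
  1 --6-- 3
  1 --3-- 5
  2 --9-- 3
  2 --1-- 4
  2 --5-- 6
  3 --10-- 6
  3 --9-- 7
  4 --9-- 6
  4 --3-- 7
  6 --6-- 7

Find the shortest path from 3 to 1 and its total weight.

Using Dijkstra's algorithm from vertex 3:
Shortest path: 3 -> 1
Total weight: 6 = 6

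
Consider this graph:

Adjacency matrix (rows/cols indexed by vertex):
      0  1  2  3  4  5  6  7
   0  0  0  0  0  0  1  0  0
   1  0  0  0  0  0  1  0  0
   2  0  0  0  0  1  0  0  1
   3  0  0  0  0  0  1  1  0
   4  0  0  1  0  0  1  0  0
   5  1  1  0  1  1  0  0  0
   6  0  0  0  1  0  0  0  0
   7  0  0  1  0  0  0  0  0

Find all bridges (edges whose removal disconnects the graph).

A bridge is an edge whose removal increases the number of connected components.
Bridges found: (0,5), (1,5), (2,4), (2,7), (3,5), (3,6), (4,5)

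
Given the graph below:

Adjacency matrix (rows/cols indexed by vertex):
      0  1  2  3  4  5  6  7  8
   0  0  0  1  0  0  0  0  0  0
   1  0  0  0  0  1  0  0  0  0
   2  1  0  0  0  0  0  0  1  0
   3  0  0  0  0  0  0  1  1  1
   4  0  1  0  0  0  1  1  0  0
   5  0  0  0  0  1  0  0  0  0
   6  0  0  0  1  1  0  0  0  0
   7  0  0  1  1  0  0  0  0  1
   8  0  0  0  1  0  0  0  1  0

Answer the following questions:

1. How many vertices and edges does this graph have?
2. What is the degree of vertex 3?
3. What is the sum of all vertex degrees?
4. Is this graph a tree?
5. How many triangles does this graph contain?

Count: 9 vertices, 9 edges.
Vertex 3 has neighbors [6, 7, 8], degree = 3.
Handshaking lemma: 2 * 9 = 18.
A tree on 9 vertices has 8 edges. This graph has 9 edges (1 extra). Not a tree.
Number of triangles = 1.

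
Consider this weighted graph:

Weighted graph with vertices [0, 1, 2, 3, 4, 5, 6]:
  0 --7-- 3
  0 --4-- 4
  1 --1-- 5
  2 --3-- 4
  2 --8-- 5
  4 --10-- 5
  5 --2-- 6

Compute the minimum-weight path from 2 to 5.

Using Dijkstra's algorithm from vertex 2:
Shortest path: 2 -> 5
Total weight: 8 = 8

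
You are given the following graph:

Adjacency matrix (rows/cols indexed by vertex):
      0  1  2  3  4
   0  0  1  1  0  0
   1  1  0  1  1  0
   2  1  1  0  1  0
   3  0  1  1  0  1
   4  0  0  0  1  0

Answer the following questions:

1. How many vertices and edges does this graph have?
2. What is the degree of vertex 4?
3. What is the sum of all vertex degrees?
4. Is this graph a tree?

Count: 5 vertices, 6 edges.
Vertex 4 has neighbors [3], degree = 1.
Handshaking lemma: 2 * 6 = 12.
A tree on 5 vertices has 4 edges. This graph has 6 edges (2 extra). Not a tree.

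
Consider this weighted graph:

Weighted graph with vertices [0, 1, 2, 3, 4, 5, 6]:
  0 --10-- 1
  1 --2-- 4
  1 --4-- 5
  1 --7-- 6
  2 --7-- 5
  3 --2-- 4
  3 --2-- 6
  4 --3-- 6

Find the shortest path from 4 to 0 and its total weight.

Using Dijkstra's algorithm from vertex 4:
Shortest path: 4 -> 1 -> 0
Total weight: 2 + 10 = 12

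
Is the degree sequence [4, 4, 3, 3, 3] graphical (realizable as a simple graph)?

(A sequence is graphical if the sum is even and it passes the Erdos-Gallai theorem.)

Sum of degrees = 17. Sum is odd, so the sequence is NOT graphical.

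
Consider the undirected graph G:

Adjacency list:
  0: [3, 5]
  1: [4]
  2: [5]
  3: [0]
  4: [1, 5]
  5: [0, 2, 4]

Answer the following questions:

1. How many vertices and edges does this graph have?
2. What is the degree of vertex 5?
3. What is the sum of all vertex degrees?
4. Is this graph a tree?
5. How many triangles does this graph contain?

Count: 6 vertices, 5 edges.
Vertex 5 has neighbors [0, 2, 4], degree = 3.
Handshaking lemma: 2 * 5 = 10.
A graph is a tree iff it is connected and has exactly n-1 edges. This graph is connected (all 6 vertices in one component) and has 6-1 = 5 edges. It is a tree.
Number of triangles = 0.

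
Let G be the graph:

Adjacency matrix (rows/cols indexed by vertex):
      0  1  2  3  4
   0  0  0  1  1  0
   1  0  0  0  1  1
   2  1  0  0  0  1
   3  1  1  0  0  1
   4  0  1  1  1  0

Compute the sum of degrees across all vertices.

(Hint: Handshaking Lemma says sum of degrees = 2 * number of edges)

Count edges: 6 edges.
By Handshaking Lemma: sum of degrees = 2 * 6 = 12.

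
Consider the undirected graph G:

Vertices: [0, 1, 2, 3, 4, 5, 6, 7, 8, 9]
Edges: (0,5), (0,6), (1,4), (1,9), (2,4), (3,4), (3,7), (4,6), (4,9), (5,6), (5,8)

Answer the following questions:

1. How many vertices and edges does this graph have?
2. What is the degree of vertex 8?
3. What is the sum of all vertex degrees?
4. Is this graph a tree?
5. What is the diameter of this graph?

Count: 10 vertices, 11 edges.
Vertex 8 has neighbors [5], degree = 1.
Handshaking lemma: 2 * 11 = 22.
A tree on 10 vertices has 9 edges. This graph has 11 edges (2 extra). Not a tree.
Diameter (longest shortest path) = 5.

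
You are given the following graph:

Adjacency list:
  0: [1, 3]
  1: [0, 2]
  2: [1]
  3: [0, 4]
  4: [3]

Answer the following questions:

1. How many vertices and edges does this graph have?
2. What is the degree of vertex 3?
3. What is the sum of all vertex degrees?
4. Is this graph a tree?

Count: 5 vertices, 4 edges.
Vertex 3 has neighbors [0, 4], degree = 2.
Handshaking lemma: 2 * 4 = 8.
A graph is a tree iff it is connected and has exactly n-1 edges. This graph is connected (all 5 vertices in one component) and has 5-1 = 4 edges. It is a tree.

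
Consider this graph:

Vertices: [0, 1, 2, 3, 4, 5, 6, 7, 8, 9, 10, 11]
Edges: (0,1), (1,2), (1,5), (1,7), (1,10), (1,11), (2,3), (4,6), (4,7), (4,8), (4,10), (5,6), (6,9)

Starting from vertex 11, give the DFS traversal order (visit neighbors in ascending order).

DFS from vertex 11 (neighbors processed in ascending order):
Visit order: 11, 1, 0, 2, 3, 5, 6, 4, 7, 8, 10, 9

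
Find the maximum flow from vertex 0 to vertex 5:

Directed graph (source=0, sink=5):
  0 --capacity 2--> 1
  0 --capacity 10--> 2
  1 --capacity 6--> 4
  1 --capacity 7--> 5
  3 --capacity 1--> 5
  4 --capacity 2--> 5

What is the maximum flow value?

Computing max flow:
  Flow on (0->1): 2/2
  Flow on (1->5): 2/7
Maximum flow = 2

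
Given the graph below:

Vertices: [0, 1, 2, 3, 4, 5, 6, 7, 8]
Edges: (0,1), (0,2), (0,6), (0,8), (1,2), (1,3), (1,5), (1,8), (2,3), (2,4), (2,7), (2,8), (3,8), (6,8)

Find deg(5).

Vertex 5 has neighbors [1], so deg(5) = 1.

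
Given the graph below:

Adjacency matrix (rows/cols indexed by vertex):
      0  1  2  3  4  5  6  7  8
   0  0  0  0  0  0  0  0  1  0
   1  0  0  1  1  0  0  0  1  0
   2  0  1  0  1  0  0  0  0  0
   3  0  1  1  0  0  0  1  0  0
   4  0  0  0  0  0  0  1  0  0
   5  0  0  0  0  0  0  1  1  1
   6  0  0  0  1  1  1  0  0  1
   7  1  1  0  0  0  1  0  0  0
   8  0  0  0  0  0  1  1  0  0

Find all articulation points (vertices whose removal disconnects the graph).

An articulation point is a vertex whose removal disconnects the graph.
Articulation points: [6, 7]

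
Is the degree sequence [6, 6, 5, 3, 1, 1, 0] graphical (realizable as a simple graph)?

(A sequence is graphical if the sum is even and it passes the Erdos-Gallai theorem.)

Sum of degrees = 22. Sum is even but fails Erdos-Gallai. The sequence is NOT graphical.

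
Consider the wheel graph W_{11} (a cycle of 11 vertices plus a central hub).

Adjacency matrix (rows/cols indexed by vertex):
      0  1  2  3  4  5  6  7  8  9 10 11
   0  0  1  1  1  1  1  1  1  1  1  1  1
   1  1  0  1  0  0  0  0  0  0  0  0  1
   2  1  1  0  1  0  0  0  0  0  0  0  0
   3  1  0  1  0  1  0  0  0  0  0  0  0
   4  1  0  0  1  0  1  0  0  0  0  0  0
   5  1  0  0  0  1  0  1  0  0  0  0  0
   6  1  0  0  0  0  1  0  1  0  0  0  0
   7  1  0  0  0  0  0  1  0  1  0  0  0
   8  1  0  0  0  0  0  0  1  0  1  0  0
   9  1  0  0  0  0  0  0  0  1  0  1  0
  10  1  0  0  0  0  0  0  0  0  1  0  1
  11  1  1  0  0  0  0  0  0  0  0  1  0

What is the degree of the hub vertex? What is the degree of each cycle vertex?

The hub connects to all 11 cycle vertices, so deg(hub) = 11.
Each cycle vertex connects to 2 neighbors on the cycle plus the hub, so deg(cycle vertex) = 3.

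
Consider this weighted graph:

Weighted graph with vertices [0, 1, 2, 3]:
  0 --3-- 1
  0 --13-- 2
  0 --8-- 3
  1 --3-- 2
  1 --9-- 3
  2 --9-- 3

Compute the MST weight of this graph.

Applying Kruskal's algorithm (sort edges by weight, add if no cycle):
  Add (0,1) w=3
  Add (1,2) w=3
  Add (0,3) w=8
  Skip (1,3) w=9 (creates cycle)
  Skip (2,3) w=9 (creates cycle)
  Skip (0,2) w=13 (creates cycle)
MST weight = 14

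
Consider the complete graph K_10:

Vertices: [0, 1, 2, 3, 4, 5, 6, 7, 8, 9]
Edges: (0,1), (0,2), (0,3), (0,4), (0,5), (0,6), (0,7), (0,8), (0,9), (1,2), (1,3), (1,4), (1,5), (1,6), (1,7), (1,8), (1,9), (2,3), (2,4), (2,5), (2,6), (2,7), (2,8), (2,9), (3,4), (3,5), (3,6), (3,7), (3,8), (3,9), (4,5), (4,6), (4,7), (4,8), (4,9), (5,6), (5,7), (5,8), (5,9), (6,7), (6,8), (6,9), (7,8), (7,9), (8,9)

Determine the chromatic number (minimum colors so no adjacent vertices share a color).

In K_10, every vertex is adjacent to every other vertex.
Each vertex needs a unique color.
Chromatic number = 10.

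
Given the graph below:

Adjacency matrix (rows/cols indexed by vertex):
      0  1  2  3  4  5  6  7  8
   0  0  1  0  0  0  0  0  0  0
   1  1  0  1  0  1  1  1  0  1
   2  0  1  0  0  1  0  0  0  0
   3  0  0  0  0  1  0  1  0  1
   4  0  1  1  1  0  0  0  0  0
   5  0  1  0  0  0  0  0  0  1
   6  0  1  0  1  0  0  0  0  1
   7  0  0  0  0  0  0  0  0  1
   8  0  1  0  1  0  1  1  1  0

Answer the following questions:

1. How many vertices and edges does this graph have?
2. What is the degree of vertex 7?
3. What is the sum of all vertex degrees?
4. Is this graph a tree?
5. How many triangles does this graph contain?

Count: 9 vertices, 13 edges.
Vertex 7 has neighbors [8], degree = 1.
Handshaking lemma: 2 * 13 = 26.
A tree on 9 vertices has 8 edges. This graph has 13 edges (5 extra). Not a tree.
Number of triangles = 4.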